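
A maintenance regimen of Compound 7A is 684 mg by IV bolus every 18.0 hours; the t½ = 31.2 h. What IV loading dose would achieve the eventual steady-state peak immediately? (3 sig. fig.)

2080 mg

k = ln 2 / 31.2 = 0.02222 h⁻¹
Accumulation ratio R = 1 / (1 − e^(−kτ)) = 1 / (1 − e^(−0.02222×18.0)) = 1 / (1 − 0.6704) = 3.034
Loading dose = maintenance dose × R = 684 × 3.034 ≈ 2080 mg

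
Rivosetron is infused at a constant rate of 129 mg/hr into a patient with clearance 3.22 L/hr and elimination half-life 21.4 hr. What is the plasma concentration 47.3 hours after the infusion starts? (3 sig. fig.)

Css = rate / CL = 129 / 3.22 = 40.06 mg/L
k = ln 2 / 21.4 = 0.03239 hr⁻¹
C(t) = Css (1 − e^(−kt)) = 40.06 × (1 − e^(−1.532)) = 40.06 × 0.7839 ≈ 31.4 mg/L

31.4 mg/L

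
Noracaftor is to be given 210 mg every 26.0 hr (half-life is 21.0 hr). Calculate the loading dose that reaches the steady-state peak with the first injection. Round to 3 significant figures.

k = ln 2 / 21.0 = 0.03301 hr⁻¹
Accumulation ratio R = 1 / (1 − e^(−kτ)) = 1 / (1 − e^(−0.03301×26.0)) = 1 / (1 − 0.4239) = 1.736
Loading dose = maintenance dose × R = 210 × 1.736 ≈ 365 mg

365 mg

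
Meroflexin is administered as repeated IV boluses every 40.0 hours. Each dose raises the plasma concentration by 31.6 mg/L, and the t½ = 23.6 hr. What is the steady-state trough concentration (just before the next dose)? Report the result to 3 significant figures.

k = ln 2 / 23.6 = 0.02937 hr⁻¹
Fraction remaining after one interval: e^(−kτ) = e^(−0.02937 × 40.0) = 0.3089
R = 1 / (1 − 0.3089) = 1.447
Css,max = 31.6 × 1.447 = 45.72 mg/L
Css,min = Css,max × e^(−kτ) = 45.72 × 0.3089 ≈ 14.1 mg/L

14.1 mg/L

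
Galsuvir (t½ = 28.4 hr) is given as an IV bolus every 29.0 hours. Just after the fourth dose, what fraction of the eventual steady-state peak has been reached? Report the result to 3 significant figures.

0.941

k = ln 2 / 28.4 = 0.02441 hr⁻¹
f_n = 1 − e^(−nkτ) = 1 − e^(−4 × 0.02441 × 29.0) = 1 − e^(−2.831) = 1 − 0.05894 ≈ 0.941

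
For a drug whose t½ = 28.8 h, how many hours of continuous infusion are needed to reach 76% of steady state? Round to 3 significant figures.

k = ln 2 / 28.8 = 0.02407 h⁻¹
f = 1 − e^(−kt)  ⇒  t = −ln(1 − f) / k
t = −ln(1 − 0.76) / 0.02407 = 1.427 / 0.02407 ≈ 59.3 hours

59.3 hours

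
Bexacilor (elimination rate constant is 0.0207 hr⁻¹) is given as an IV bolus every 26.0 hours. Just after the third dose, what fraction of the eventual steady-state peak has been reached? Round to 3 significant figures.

f_n = 1 − e^(−nkτ) = 1 − e^(−3 × 0.02070 × 26.0) = 1 − e^(−1.615) = 1 − 0.1990 ≈ 0.801

0.801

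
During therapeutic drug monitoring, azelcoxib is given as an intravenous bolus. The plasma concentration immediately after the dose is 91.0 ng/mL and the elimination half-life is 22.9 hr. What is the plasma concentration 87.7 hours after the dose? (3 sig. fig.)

k = ln 2 / 22.9 = 0.03027 hr⁻¹
C(t) = C₀ e^(−kt) = 91.0 × e^(−0.03027 × 87.7) = 91.0 × e^(−2.655) = 91.0 × 0.07033 ≈ 6.40 ng/mL

6.40 ng/mL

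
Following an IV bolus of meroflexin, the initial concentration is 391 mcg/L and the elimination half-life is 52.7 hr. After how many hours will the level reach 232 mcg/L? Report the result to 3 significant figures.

k = ln 2 / 52.7 = 0.01315 hr⁻¹
C(t) = C₀ e^(−kt)  ⇒  t = ln(C₀/C) / k
t = ln(391/232) / 0.01315 = 0.5220 / 0.01315 ≈ 39.7 hours

39.7 hours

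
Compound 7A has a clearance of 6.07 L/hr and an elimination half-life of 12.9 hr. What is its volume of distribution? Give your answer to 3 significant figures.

113 L

k = ln 2 / t½ = ln 2 / 12.9 = 0.05373 hr⁻¹
V = CL / k = 6.07 / 0.05373 ≈ 113 L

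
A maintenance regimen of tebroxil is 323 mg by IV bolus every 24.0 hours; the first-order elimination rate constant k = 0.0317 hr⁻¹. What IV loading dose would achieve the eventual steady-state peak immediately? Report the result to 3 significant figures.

606 mg

Accumulation ratio R = 1 / (1 − e^(−kτ)) = 1 / (1 − e^(−0.03170×24.0)) = 1 / (1 − 0.4673) = 1.877
Loading dose = maintenance dose × R = 323 × 1.877 ≈ 606 mg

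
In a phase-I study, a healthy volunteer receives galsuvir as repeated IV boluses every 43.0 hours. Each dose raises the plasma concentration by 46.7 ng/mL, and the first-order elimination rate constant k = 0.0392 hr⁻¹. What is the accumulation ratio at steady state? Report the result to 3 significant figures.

Fraction remaining after one interval: e^(−kτ) = e^(−0.03920 × 43.0) = 0.1853
R = 1 / (1 − 0.1853) = 1 / 0.8147 ≈ 1.23

1.23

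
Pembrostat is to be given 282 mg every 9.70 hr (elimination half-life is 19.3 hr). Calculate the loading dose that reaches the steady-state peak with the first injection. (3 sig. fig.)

k = ln 2 / 19.3 = 0.03591 hr⁻¹
Accumulation ratio R = 1 / (1 − e^(−kτ)) = 1 / (1 − e^(−0.03591×9.70)) = 1 / (1 − 0.7058) = 3.399
Loading dose = maintenance dose × R = 282 × 3.399 ≈ 959 mg

959 mg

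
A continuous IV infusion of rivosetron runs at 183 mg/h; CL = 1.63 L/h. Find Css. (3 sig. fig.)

Css = infusion rate / CL = 183 / 1.63 ≈ 112 mg/L

112 mg/L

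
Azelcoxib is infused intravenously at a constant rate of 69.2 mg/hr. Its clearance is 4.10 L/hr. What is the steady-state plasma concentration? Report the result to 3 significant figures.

Css = infusion rate / CL = 69.2 / 4.10 ≈ 16.9 µg/mL

16.9 µg/mL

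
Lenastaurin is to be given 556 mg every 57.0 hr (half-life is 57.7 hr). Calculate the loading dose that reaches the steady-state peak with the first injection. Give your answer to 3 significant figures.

k = ln 2 / 57.7 = 0.01201 hr⁻¹
Accumulation ratio R = 1 / (1 − e^(−kτ)) = 1 / (1 − e^(−0.01201×57.0)) = 1 / (1 − 0.5042) = 2.017
Loading dose = maintenance dose × R = 556 × 2.017 ≈ 1120 mg

1120 mg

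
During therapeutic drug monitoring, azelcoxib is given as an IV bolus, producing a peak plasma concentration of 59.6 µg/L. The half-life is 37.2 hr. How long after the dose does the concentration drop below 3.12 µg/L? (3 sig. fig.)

158 hours

k = ln 2 / 37.2 = 0.01863 hr⁻¹
C(t) = C₀ e^(−kt)  ⇒  t = ln(C₀/C) / k
t = ln(59.6/3.12) / 0.01863 = 2.950 / 0.01863 ≈ 158 hours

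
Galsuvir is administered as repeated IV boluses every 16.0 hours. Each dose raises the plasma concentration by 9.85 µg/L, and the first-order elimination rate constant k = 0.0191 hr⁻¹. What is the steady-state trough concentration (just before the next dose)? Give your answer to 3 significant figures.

Fraction remaining after one interval: e^(−kτ) = e^(−0.01910 × 16.0) = 0.7367
R = 1 / (1 − 0.7367) = 3.798
Css,max = 9.85 × 3.798 = 37.41 µg/L
Css,min = Css,max × e^(−kτ) = 37.41 × 0.7367 ≈ 27.6 µg/L

27.6 µg/L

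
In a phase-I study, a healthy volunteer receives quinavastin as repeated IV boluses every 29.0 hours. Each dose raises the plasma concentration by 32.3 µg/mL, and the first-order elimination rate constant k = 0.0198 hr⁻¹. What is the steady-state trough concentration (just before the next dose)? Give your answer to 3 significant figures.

41.6 µg/mL

Fraction remaining after one interval: e^(−kτ) = e^(−0.01980 × 29.0) = 0.5632
R = 1 / (1 − 0.5632) = 2.289
Css,max = 32.3 × 2.289 = 73.94 µg/mL
Css,min = Css,max × e^(−kτ) = 73.94 × 0.5632 ≈ 41.6 µg/mL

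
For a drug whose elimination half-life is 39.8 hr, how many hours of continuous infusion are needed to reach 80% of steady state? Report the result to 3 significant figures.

k = ln 2 / 39.8 = 0.01742 hr⁻¹
f = 1 − e^(−kt)  ⇒  t = −ln(1 − f) / k
t = −ln(1 − 0.8) / 0.01742 = 1.609 / 0.01742 ≈ 92.4 hours

92.4 hours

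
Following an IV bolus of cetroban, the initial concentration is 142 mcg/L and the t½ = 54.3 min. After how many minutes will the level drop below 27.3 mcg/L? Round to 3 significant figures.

129 minutes

k = ln 2 / 54.3 = 0.01277 min⁻¹
C(t) = C₀ e^(−kt)  ⇒  t = ln(C₀/C) / k
t = ln(142/27.3) / 0.01277 = 1.649 / 0.01277 ≈ 129 minutes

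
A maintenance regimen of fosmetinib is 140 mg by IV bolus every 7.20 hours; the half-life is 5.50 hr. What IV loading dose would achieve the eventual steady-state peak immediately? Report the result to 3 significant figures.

235 mg

k = ln 2 / 5.50 = 0.1260 hr⁻¹
Accumulation ratio R = 1 / (1 − e^(−kτ)) = 1 / (1 − e^(−0.1260×7.20)) = 1 / (1 − 0.4036) = 1.677
Loading dose = maintenance dose × R = 140 × 1.677 ≈ 235 mg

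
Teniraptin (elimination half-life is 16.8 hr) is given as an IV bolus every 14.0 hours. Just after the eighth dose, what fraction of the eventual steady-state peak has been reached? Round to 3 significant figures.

0.990

k = ln 2 / 16.8 = 0.04126 hr⁻¹
f_n = 1 − e^(−nkτ) = 1 − e^(−8 × 0.04126 × 14.0) = 1 − e^(−4.621) = 1 − 0.009843 ≈ 0.990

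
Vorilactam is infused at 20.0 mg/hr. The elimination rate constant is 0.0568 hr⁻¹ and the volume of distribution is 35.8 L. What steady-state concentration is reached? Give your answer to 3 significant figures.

9.84 mg/L

CL = k · V = 0.0568 × 35.8 = 2.033 L/hr
Css = rate / CL = 20.0 / 2.033 ≈ 9.84 mg/L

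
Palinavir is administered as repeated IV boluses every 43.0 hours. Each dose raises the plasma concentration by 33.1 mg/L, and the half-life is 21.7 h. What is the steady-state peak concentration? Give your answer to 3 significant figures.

k = ln 2 / 21.7 = 0.03194 h⁻¹
Fraction remaining after one interval: e^(−kτ) = e^(−0.03194 × 43.0) = 0.2532
R = 1 / (1 − 0.2532) = 1.339
Css,max = 33.1 × 1.339 ≈ 44.3 mg/L

44.3 mg/L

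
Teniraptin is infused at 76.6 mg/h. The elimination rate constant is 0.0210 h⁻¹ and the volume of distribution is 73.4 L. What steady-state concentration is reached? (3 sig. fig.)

49.7 mg/L

CL = k · V = 0.0210 × 73.4 = 1.541 L/h
Css = rate / CL = 76.6 / 1.541 ≈ 49.7 mg/L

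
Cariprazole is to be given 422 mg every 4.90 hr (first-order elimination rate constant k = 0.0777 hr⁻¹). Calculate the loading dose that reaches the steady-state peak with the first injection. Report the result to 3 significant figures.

1330 mg

Accumulation ratio R = 1 / (1 − e^(−kτ)) = 1 / (1 − e^(−0.07770×4.90)) = 1 / (1 − 0.6834) = 3.158
Loading dose = maintenance dose × R = 422 × 3.158 ≈ 1330 mg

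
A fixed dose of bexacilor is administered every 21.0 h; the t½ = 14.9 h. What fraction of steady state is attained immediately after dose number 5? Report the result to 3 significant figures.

k = ln 2 / 14.9 = 0.04652 h⁻¹
f_n = 1 − e^(−nkτ) = 1 − e^(−5 × 0.04652 × 21.0) = 1 − e^(−4.885) = 1 − 0.007562 ≈ 0.992

0.992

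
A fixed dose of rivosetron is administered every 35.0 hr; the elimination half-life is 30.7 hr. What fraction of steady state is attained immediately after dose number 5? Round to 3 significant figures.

k = ln 2 / 30.7 = 0.02258 hr⁻¹
f_n = 1 − e^(−nkτ) = 1 − e^(−5 × 0.02258 × 35.0) = 1 − e^(−3.951) = 1 − 0.01923 ≈ 0.981

0.981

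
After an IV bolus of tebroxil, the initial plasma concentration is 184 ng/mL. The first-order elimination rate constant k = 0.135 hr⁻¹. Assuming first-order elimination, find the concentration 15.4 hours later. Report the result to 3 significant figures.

23.0 ng/mL

C(t) = C₀ e^(−kt) = 184 × e^(−0.1350 × 15.4) = 184 × e^(−2.079) = 184 × 0.1251 ≈ 23.0 ng/mL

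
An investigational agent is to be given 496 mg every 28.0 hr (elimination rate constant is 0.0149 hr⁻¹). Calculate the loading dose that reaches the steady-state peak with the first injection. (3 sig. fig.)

1450 mg

Accumulation ratio R = 1 / (1 − e^(−kτ)) = 1 / (1 − e^(−0.01490×28.0)) = 1 / (1 − 0.6589) = 2.932
Loading dose = maintenance dose × R = 496 × 2.932 ≈ 1450 mg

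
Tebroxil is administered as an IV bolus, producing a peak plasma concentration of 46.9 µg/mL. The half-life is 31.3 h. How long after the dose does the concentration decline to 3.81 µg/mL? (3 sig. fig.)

k = ln 2 / 31.3 = 0.02215 h⁻¹
C(t) = C₀ e^(−kt)  ⇒  t = ln(C₀/C) / k
t = ln(46.9/3.81) / 0.02215 = 2.510 / 0.02215 ≈ 113 hours

113 hours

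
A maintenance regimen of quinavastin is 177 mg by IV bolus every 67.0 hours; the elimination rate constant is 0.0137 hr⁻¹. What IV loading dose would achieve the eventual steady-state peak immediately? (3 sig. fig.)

295 mg

Accumulation ratio R = 1 / (1 − e^(−kτ)) = 1 / (1 − e^(−0.01370×67.0)) = 1 / (1 − 0.3994) = 1.665
Loading dose = maintenance dose × R = 177 × 1.665 ≈ 295 mg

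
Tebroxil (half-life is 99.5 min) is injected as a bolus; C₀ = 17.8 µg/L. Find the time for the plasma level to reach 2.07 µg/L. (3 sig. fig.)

309 minutes

k = ln 2 / 99.5 = 0.006966 min⁻¹
C(t) = C₀ e^(−kt)  ⇒  t = ln(C₀/C) / k
t = ln(17.8/2.07) / 0.006966 = 2.152 / 0.006966 ≈ 309 minutes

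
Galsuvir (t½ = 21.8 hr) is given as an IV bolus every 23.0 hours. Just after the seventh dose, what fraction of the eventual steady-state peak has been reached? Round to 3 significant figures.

k = ln 2 / 21.8 = 0.03180 hr⁻¹
f_n = 1 − e^(−nkτ) = 1 − e^(−7 × 0.03180 × 23.0) = 1 − e^(−5.119) = 1 − 0.005981 ≈ 0.994

0.994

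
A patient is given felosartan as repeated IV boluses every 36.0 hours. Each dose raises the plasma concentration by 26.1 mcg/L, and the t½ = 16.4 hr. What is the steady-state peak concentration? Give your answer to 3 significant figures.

33.4 mcg/L

k = ln 2 / 16.4 = 0.04227 hr⁻¹
Fraction remaining after one interval: e^(−kτ) = e^(−0.04227 × 36.0) = 0.2184
R = 1 / (1 − 0.2184) = 1.279
Css,max = 26.1 × 1.279 ≈ 33.4 mcg/L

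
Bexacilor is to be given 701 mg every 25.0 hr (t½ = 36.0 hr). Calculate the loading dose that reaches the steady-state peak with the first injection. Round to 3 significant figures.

1830 mg

k = ln 2 / 36.0 = 0.01925 hr⁻¹
Accumulation ratio R = 1 / (1 − e^(−kτ)) = 1 / (1 − e^(−0.01925×25.0)) = 1 / (1 − 0.6179) = 2.617
Loading dose = maintenance dose × R = 701 × 2.617 ≈ 1830 mg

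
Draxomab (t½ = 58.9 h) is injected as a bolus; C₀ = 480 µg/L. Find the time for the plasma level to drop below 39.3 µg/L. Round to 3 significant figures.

213 hours

k = ln 2 / 58.9 = 0.01177 h⁻¹
C(t) = C₀ e^(−kt)  ⇒  t = ln(C₀/C) / k
t = ln(480/39.3) / 0.01177 = 2.503 / 0.01177 ≈ 213 hours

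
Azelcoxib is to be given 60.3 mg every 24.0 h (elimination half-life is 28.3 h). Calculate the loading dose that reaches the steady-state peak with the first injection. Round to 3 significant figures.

136 mg

k = ln 2 / 28.3 = 0.02449 h⁻¹
Accumulation ratio R = 1 / (1 − e^(−kτ)) = 1 / (1 − e^(−0.02449×24.0)) = 1 / (1 − 0.5555) = 2.250
Loading dose = maintenance dose × R = 60.3 × 2.250 ≈ 136 mg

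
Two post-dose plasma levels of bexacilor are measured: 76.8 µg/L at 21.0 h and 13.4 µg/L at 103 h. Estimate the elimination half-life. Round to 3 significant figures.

32.6 hours

k = ln(C₁/C₂) / (t₂ − t₁) = ln(76.8/13.4) / (103 − 21.0)
  = 1.746 / 82.00 = 0.02129 h⁻¹
t½ = ln 2 / k = ln 2 / 0.02129 ≈ 32.6 hours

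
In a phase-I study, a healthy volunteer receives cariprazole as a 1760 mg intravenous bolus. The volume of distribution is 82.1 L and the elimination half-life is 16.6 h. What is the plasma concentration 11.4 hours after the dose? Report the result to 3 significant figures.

C₀ = dose / V = 1760 / 82.1 = 21.44 mg/L
k = ln 2 / 16.6 = 0.04176 h⁻¹
C(t) = C₀ e^(−kt) = 21.44 × e^(−0.04176 × 11.4) = 21.44 × e^(−0.4760) = 21.44 × 0.6213 ≈ 13.3 mg/L

13.3 mg/L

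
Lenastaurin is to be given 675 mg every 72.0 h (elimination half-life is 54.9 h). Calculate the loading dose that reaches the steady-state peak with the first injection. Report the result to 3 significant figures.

1130 mg

k = ln 2 / 54.9 = 0.01263 h⁻¹
Accumulation ratio R = 1 / (1 − e^(−kτ)) = 1 / (1 − e^(−0.01263×72.0)) = 1 / (1 − 0.4029) = 1.675
Loading dose = maintenance dose × R = 675 × 1.675 ≈ 1130 mg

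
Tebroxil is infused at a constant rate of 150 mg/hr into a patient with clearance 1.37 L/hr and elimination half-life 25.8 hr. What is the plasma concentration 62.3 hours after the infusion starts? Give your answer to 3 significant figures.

89.0 mg/L

Css = rate / CL = 150 / 1.37 = 109.5 mg/L
k = ln 2 / 25.8 = 0.02687 hr⁻¹
C(t) = Css (1 − e^(−kt)) = 109.5 × (1 − e^(−1.674)) = 109.5 × 0.8125 ≈ 89.0 mg/L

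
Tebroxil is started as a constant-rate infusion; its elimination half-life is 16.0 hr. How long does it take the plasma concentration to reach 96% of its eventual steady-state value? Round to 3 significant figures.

74.3 hours

k = ln 2 / 16.0 = 0.04332 hr⁻¹
f = 1 − e^(−kt)  ⇒  t = −ln(1 − f) / k
t = −ln(1 − 0.96) / 0.04332 = 3.219 / 0.04332 ≈ 74.3 hours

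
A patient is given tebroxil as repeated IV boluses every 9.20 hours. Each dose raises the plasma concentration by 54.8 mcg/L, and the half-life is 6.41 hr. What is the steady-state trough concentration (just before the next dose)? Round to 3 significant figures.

k = ln 2 / 6.41 = 0.1081 hr⁻¹
Fraction remaining after one interval: e^(−kτ) = e^(−0.1081 × 9.20) = 0.3698
R = 1 / (1 − 0.3698) = 1.587
Css,max = 54.8 × 1.587 = 86.95 mcg/L
Css,min = Css,max × e^(−kτ) = 86.95 × 0.3698 ≈ 32.2 mcg/L

32.2 mcg/L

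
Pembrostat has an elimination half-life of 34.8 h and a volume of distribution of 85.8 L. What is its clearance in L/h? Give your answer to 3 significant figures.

1.71 L/h

k = ln 2 / t½ = ln 2 / 34.8 = 0.01992 h⁻¹
CL = k · V = 0.01992 × 85.8 ≈ 1.71 L/h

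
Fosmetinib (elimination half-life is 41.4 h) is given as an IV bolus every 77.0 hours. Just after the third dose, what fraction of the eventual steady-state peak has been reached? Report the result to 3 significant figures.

0.979

k = ln 2 / 41.4 = 0.01674 h⁻¹
f_n = 1 − e^(−nkτ) = 1 − e^(−3 × 0.01674 × 77.0) = 1 − e^(−3.868) = 1 − 0.02091 ≈ 0.979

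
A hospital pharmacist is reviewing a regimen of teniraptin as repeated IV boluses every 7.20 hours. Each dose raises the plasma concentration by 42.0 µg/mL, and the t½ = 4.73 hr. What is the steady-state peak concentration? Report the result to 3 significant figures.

64.4 µg/mL

k = ln 2 / 4.73 = 0.1465 hr⁻¹
Fraction remaining after one interval: e^(−kτ) = e^(−0.1465 × 7.20) = 0.3482
R = 1 / (1 − 0.3482) = 1.534
Css,max = 42.0 × 1.534 ≈ 64.4 µg/mL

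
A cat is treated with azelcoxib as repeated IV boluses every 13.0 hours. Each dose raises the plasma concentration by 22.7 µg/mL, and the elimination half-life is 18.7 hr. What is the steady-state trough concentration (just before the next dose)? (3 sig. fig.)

36.7 µg/mL

k = ln 2 / 18.7 = 0.03707 hr⁻¹
Fraction remaining after one interval: e^(−kτ) = e^(−0.03707 × 13.0) = 0.6176
R = 1 / (1 − 0.6176) = 2.615
Css,max = 22.7 × 2.615 = 59.37 µg/mL
Css,min = Css,max × e^(−kτ) = 59.37 × 0.6176 ≈ 36.7 µg/mL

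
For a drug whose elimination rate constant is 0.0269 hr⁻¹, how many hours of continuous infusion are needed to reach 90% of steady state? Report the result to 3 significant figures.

f = 1 − e^(−kt)  ⇒  t = −ln(1 − f) / k
t = −ln(1 − 0.9) / 0.02690 = 2.303 / 0.02690 ≈ 85.6 hours

85.6 hours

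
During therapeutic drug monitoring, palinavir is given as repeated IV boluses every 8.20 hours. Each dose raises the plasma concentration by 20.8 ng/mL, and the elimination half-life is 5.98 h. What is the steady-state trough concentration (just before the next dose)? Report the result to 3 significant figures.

k = ln 2 / 5.98 = 0.1159 h⁻¹
Fraction remaining after one interval: e^(−kτ) = e^(−0.1159 × 8.20) = 0.3866
R = 1 / (1 − 0.3866) = 1.630
Css,max = 20.8 × 1.630 = 33.91 ng/mL
Css,min = Css,max × e^(−kτ) = 33.91 × 0.3866 ≈ 13.1 ng/mL

13.1 ng/mL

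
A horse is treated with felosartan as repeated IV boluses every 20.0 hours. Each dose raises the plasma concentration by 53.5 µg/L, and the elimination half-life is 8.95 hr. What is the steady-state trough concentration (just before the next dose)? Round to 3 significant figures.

14.4 µg/L

k = ln 2 / 8.95 = 0.07745 hr⁻¹
Fraction remaining after one interval: e^(−kτ) = e^(−0.07745 × 20.0) = 0.2125
R = 1 / (1 − 0.2125) = 1.270
Css,max = 53.5 × 1.270 = 67.93 µg/L
Css,min = Css,max × e^(−kτ) = 67.93 × 0.2125 ≈ 14.4 µg/L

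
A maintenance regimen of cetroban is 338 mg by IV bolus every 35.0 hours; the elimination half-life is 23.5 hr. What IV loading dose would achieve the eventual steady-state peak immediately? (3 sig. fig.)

525 mg

k = ln 2 / 23.5 = 0.02950 hr⁻¹
Accumulation ratio R = 1 / (1 − e^(−kτ)) = 1 / (1 − e^(−0.02950×35.0)) = 1 / (1 − 0.3562) = 1.553
Loading dose = maintenance dose × R = 338 × 1.553 ≈ 525 mg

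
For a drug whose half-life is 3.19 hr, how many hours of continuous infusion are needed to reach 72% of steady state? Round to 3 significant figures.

k = ln 2 / 3.19 = 0.2173 hr⁻¹
f = 1 − e^(−kt)  ⇒  t = −ln(1 − f) / k
t = −ln(1 − 0.72) / 0.2173 = 1.273 / 0.2173 ≈ 5.86 hours

5.86 hours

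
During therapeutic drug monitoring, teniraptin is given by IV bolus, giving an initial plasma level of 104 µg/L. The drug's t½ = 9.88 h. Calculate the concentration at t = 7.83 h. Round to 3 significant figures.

k = ln 2 / 9.88 = 0.07016 h⁻¹
7.83 h is 0.7925 half-lives, so C = 104 × (1/2)^0.7925 = 104 × 0.5773 ≈ 60.0 µg/L

60.0 µg/L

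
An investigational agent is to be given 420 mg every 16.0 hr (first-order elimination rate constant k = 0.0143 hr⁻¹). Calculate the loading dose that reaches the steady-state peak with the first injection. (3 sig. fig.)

Accumulation ratio R = 1 / (1 − e^(−kτ)) = 1 / (1 − e^(−0.01430×16.0)) = 1 / (1 − 0.7955) = 4.890
Loading dose = maintenance dose × R = 420 × 4.890 ≈ 2050 mg

2050 mg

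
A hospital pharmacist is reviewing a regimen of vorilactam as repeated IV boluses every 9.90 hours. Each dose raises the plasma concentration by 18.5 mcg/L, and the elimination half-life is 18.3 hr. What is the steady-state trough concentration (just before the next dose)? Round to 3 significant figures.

k = ln 2 / 18.3 = 0.03788 hr⁻¹
Fraction remaining after one interval: e^(−kτ) = e^(−0.03788 × 9.90) = 0.6873
R = 1 / (1 − 0.6873) = 3.198
Css,max = 18.5 × 3.198 = 59.16 mcg/L
Css,min = Css,max × e^(−kτ) = 59.16 × 0.6873 ≈ 40.7 mcg/L

40.7 mcg/L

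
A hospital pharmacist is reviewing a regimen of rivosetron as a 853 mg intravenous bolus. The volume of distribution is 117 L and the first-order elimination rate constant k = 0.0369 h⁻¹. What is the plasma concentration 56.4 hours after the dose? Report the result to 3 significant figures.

0.910 µg/mL

C₀ = dose / V = 853 / 117 = 7.291 µg/mL
C(t) = C₀ e^(−kt) = 7.291 × e^(−0.03690 × 56.4) = 7.291 × e^(−2.081) = 7.291 × 0.1248 ≈ 0.910 µg/mL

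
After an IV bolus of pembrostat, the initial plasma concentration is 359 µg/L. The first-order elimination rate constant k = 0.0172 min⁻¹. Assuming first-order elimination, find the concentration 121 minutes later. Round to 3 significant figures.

44.8 µg/L

C(t) = C₀ e^(−kt) = 359 × e^(−0.01720 × 121) = 359 × e^(−2.081) = 359 × 0.1248 ≈ 44.8 µg/L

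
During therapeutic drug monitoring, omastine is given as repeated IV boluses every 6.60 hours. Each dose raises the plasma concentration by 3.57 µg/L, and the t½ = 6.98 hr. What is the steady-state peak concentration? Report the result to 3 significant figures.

7.43 µg/L

k = ln 2 / 6.98 = 0.09930 hr⁻¹
Fraction remaining after one interval: e^(−kτ) = e^(−0.09930 × 6.60) = 0.5192
R = 1 / (1 − 0.5192) = 2.080
Css,max = 3.57 × 2.080 ≈ 7.43 µg/L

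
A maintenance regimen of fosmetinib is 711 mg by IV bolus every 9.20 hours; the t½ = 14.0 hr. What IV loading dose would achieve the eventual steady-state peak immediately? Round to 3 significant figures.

1940 mg

k = ln 2 / 14.0 = 0.04951 hr⁻¹
Accumulation ratio R = 1 / (1 − e^(−kτ)) = 1 / (1 − e^(−0.04951×9.20)) = 1 / (1 − 0.6341) = 2.733
Loading dose = maintenance dose × R = 711 × 2.733 ≈ 1940 mg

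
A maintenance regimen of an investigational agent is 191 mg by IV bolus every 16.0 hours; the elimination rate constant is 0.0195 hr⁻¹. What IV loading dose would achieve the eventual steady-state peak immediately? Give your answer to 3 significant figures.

Accumulation ratio R = 1 / (1 − e^(−kτ)) = 1 / (1 − e^(−0.01950×16.0)) = 1 / (1 − 0.7320) = 3.731
Loading dose = maintenance dose × R = 191 × 3.731 ≈ 713 mg

713 mg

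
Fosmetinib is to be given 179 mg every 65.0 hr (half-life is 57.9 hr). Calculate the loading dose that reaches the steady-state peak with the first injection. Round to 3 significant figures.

331 mg

k = ln 2 / 57.9 = 0.01197 hr⁻¹
Accumulation ratio R = 1 / (1 − e^(−kτ)) = 1 / (1 − e^(−0.01197×65.0)) = 1 / (1 − 0.4593) = 1.849
Loading dose = maintenance dose × R = 179 × 1.849 ≈ 331 mg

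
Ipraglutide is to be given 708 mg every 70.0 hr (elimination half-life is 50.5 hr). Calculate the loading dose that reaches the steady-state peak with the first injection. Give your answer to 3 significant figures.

k = ln 2 / 50.5 = 0.01373 hr⁻¹
Accumulation ratio R = 1 / (1 − e^(−kτ)) = 1 / (1 − e^(−0.01373×70.0)) = 1 / (1 − 0.3826) = 1.620
Loading dose = maintenance dose × R = 708 × 1.620 ≈ 1150 mg

1150 mg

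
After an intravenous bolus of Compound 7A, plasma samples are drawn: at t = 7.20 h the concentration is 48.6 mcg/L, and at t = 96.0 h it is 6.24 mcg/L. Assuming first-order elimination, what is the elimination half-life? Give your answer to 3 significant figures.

k = ln(C₁/C₂) / (t₂ − t₁) = ln(48.6/6.24) / (96.0 − 7.20)
  = 2.053 / 88.80 = 0.02312 h⁻¹
t½ = ln 2 / k = ln 2 / 0.02312 ≈ 30.0 hours

30.0 hours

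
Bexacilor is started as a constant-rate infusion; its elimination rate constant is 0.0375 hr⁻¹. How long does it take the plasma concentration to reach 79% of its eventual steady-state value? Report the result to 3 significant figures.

f = 1 − e^(−kt)  ⇒  t = −ln(1 − f) / k
t = −ln(1 − 0.79) / 0.03750 = 1.561 / 0.03750 ≈ 41.6 hours

41.6 hours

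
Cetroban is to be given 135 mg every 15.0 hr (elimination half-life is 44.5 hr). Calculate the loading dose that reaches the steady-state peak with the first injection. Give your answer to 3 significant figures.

648 mg

k = ln 2 / 44.5 = 0.01558 hr⁻¹
Accumulation ratio R = 1 / (1 − e^(−kτ)) = 1 / (1 − e^(−0.01558×15.0)) = 1 / (1 − 0.7916) = 4.799
Loading dose = maintenance dose × R = 135 × 4.799 ≈ 648 mg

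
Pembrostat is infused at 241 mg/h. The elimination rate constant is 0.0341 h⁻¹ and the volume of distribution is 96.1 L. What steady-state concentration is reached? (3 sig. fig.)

CL = k · V = 0.0341 × 96.1 = 3.277 L/h
Css = rate / CL = 241 / 3.277 ≈ 73.5 mg/L

73.5 mg/L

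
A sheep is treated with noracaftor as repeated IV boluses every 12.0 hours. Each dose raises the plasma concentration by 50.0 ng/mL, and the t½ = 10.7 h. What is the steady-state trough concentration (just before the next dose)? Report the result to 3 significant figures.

k = ln 2 / 10.7 = 0.06478 h⁻¹
Fraction remaining after one interval: e^(−kτ) = e^(−0.06478 × 12.0) = 0.4596
R = 1 / (1 − 0.4596) = 1.851
Css,max = 50.0 × 1.851 = 92.53 ng/mL
Css,min = Css,max × e^(−kτ) = 92.53 × 0.4596 ≈ 42.5 ng/mL

42.5 ng/mL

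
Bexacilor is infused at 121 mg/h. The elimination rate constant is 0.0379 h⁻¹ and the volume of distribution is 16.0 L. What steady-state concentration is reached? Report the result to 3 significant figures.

CL = k · V = 0.0379 × 16.0 = 0.6064 L/h
Css = rate / CL = 121 / 0.6064 ≈ 200 µg/mL

200 µg/mL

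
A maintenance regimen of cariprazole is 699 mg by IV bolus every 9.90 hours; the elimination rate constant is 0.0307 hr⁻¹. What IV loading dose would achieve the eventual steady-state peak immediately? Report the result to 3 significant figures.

Accumulation ratio R = 1 / (1 − e^(−kτ)) = 1 / (1 − e^(−0.03070×9.90)) = 1 / (1 − 0.7379) = 3.816
Loading dose = maintenance dose × R = 699 × 3.816 ≈ 2670 mg

2670 mg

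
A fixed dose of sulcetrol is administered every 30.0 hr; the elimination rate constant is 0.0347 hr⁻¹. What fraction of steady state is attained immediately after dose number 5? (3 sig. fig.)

0.995

f_n = 1 − e^(−nkτ) = 1 − e^(−5 × 0.03470 × 30.0) = 1 − e^(−5.205) = 1 − 0.005489 ≈ 0.995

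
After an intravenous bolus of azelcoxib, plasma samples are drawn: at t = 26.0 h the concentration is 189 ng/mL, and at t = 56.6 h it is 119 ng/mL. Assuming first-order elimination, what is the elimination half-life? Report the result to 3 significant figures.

45.8 hours

k = ln(C₁/C₂) / (t₂ − t₁) = ln(189/119) / (56.6 − 26.0)
  = 0.4626 / 30.60 = 0.01512 h⁻¹
t½ = ln 2 / k = ln 2 / 0.01512 ≈ 45.8 hours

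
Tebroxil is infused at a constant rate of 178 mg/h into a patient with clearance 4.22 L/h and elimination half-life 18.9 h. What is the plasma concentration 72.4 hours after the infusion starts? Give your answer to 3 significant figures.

39.2 mg/L

Css = rate / CL = 178 / 4.22 = 42.18 mg/L
k = ln 2 / 18.9 = 0.03667 h⁻¹
C(t) = Css (1 − e^(−kt)) = 42.18 × (1 − e^(−2.655)) = 42.18 × 0.9297 ≈ 39.2 mg/L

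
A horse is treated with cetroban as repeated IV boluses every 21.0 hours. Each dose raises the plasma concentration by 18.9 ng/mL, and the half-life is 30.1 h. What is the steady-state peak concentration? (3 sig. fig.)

k = ln 2 / 30.1 = 0.02303 h⁻¹
Fraction remaining after one interval: e^(−kτ) = e^(−0.02303 × 21.0) = 0.6166
R = 1 / (1 − 0.6166) = 2.608
Css,max = 18.9 × 2.608 ≈ 49.3 ng/mL

49.3 ng/mL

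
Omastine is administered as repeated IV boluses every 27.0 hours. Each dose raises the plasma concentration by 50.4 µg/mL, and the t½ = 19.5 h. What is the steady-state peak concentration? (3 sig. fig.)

81.7 µg/mL

k = ln 2 / 19.5 = 0.03555 h⁻¹
Fraction remaining after one interval: e^(−kτ) = e^(−0.03555 × 27.0) = 0.3830
R = 1 / (1 − 0.3830) = 1.621
Css,max = 50.4 × 1.621 ≈ 81.7 µg/mL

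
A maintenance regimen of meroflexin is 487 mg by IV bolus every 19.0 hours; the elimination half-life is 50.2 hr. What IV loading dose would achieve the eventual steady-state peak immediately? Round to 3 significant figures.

2110 mg

k = ln 2 / 50.2 = 0.01381 hr⁻¹
Accumulation ratio R = 1 / (1 − e^(−kτ)) = 1 / (1 − e^(−0.01381×19.0)) = 1 / (1 − 0.7692) = 4.334
Loading dose = maintenance dose × R = 487 × 4.334 ≈ 2110 mg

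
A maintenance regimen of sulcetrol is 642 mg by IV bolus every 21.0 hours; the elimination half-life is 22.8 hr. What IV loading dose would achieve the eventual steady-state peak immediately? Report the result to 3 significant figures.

1360 mg

k = ln 2 / 22.8 = 0.03040 hr⁻¹
Accumulation ratio R = 1 / (1 − e^(−kτ)) = 1 / (1 − e^(−0.03040×21.0)) = 1 / (1 − 0.5281) = 2.119
Loading dose = maintenance dose × R = 642 × 2.119 ≈ 1360 mg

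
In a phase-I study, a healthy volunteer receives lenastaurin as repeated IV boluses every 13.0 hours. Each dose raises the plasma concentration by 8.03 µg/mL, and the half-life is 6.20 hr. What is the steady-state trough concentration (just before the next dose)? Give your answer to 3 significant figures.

2.45 µg/mL

k = ln 2 / 6.20 = 0.1118 hr⁻¹
Fraction remaining after one interval: e^(−kτ) = e^(−0.1118 × 13.0) = 0.2338
R = 1 / (1 − 0.2338) = 1.305
Css,max = 8.03 × 1.305 = 10.48 µg/mL
Css,min = Css,max × e^(−kτ) = 10.48 × 0.2338 ≈ 2.45 µg/mL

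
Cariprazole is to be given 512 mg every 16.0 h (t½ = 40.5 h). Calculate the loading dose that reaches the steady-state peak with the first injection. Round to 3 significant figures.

k = ln 2 / 40.5 = 0.01711 h⁻¹
Accumulation ratio R = 1 / (1 − e^(−kτ)) = 1 / (1 − e^(−0.01711×16.0)) = 1 / (1 − 0.7605) = 4.175
Loading dose = maintenance dose × R = 512 × 4.175 ≈ 2140 mg

2140 mg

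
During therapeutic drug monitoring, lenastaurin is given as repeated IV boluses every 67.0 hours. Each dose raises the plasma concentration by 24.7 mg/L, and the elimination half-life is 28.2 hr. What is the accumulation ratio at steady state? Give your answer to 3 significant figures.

k = ln 2 / 28.2 = 0.02458 hr⁻¹
Fraction remaining after one interval: e^(−kτ) = e^(−0.02458 × 67.0) = 0.1927
R = 1 / (1 − 0.1927) = 1 / 0.8073 ≈ 1.24

1.24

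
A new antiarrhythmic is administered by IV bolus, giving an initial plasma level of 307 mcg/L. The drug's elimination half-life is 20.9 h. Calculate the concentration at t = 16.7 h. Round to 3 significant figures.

176 mcg/L

k = ln 2 / 20.9 = 0.03316 h⁻¹
16.7 h is 0.7990 half-lives, so C = 307 × (1/2)^0.7990 = 307 × 0.5747 ≈ 176 mcg/L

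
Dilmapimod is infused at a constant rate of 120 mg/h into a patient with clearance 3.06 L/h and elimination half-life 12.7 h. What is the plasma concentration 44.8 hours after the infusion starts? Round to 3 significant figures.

35.8 mg/L

Css = rate / CL = 120 / 3.06 = 39.22 mg/L
k = ln 2 / 12.7 = 0.05458 h⁻¹
C(t) = Css (1 − e^(−kt)) = 39.22 × (1 − e^(−2.445)) = 39.22 × 0.9133 ≈ 35.8 mg/L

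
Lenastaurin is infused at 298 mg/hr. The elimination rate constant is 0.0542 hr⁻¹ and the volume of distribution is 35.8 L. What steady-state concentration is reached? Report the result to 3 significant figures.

154 mg/L

CL = k · V = 0.0542 × 35.8 = 1.940 L/hr
Css = rate / CL = 298 / 1.940 ≈ 154 mg/L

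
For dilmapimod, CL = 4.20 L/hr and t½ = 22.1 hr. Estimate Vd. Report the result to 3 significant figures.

k = ln 2 / t½ = ln 2 / 22.1 = 0.03136 hr⁻¹
V = CL / k = 4.20 / 0.03136 ≈ 134 L

134 L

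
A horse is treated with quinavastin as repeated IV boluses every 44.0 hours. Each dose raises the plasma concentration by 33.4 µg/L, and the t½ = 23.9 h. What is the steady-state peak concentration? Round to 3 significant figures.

46.3 µg/L

k = ln 2 / 23.9 = 0.02900 h⁻¹
Fraction remaining after one interval: e^(−kτ) = e^(−0.02900 × 44.0) = 0.2791
R = 1 / (1 − 0.2791) = 1.387
Css,max = 33.4 × 1.387 ≈ 46.3 µg/L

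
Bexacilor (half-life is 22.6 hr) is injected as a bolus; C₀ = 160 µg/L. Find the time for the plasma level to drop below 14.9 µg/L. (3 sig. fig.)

k = ln 2 / 22.6 = 0.03067 hr⁻¹
C(t) = C₀ e^(−kt)  ⇒  t = ln(C₀/C) / k
t = ln(160/14.9) / 0.03067 = 2.374 / 0.03067 ≈ 77.4 hours

77.4 hours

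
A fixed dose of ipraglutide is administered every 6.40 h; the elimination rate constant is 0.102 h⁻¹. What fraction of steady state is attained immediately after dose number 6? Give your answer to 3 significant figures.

f_n = 1 − e^(−nkτ) = 1 − e^(−6 × 0.1020 × 6.40) = 1 − e^(−3.917) = 1 − 0.01990 ≈ 0.980

0.980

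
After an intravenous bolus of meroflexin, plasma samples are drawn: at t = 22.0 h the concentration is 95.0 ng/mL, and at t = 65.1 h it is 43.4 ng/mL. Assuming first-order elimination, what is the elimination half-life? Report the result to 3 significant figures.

k = ln(C₁/C₂) / (t₂ − t₁) = ln(95.0/43.4) / (65.1 − 22.0)
  = 0.7834 / 43.10 = 0.01818 h⁻¹
t½ = ln 2 / k = ln 2 / 0.01818 ≈ 38.1 hours

38.1 hours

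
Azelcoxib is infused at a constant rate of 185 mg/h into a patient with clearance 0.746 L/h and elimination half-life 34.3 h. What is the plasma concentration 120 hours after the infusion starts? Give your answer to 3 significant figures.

226 µg/mL

Css = rate / CL = 185 / 0.746 = 248.0 µg/mL
k = ln 2 / 34.3 = 0.02021 h⁻¹
C(t) = Css (1 − e^(−kt)) = 248.0 × (1 − e^(−2.425)) = 248.0 × 0.9115 ≈ 226 µg/mL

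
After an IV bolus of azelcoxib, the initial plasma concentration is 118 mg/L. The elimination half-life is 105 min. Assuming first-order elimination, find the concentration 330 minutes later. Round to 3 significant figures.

13.4 mg/L

k = ln 2 / 105 = 0.006601 min⁻¹
330 min is 3.143 half-lives, so C = 118 × (1/2)^3.143 = 118 × 0.1132 ≈ 13.4 mg/L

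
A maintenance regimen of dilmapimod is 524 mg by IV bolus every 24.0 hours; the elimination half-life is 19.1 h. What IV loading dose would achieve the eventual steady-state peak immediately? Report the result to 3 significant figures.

k = ln 2 / 19.1 = 0.03629 h⁻¹
Accumulation ratio R = 1 / (1 − e^(−kτ)) = 1 / (1 − e^(−0.03629×24.0)) = 1 / (1 − 0.4185) = 1.720
Loading dose = maintenance dose × R = 524 × 1.720 ≈ 901 mg

901 mg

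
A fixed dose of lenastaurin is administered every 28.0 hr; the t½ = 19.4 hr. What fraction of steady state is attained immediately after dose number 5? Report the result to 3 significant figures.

k = ln 2 / 19.4 = 0.03573 hr⁻¹
f_n = 1 − e^(−nkτ) = 1 − e^(−5 × 0.03573 × 28.0) = 1 − e^(−5.002) = 1 − 0.006724 ≈ 0.993

0.993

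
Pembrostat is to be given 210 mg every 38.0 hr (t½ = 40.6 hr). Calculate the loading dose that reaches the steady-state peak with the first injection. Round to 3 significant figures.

k = ln 2 / 40.6 = 0.01707 hr⁻¹
Accumulation ratio R = 1 / (1 − e^(−kτ)) = 1 / (1 − e^(−0.01707×38.0)) = 1 / (1 − 0.5227) = 2.095
Loading dose = maintenance dose × R = 210 × 2.095 ≈ 440 mg

440 mg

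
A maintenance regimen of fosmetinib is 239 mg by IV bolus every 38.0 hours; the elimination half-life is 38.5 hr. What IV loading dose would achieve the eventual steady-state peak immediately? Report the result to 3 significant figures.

k = ln 2 / 38.5 = 0.01800 hr⁻¹
Accumulation ratio R = 1 / (1 − e^(−kτ)) = 1 / (1 − e^(−0.01800×38.0)) = 1 / (1 − 0.5045) = 2.018
Loading dose = maintenance dose × R = 239 × 2.018 ≈ 482 mg

482 mg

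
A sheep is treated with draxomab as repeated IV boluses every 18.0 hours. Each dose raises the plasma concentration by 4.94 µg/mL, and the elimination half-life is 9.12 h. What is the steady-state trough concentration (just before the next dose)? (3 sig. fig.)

k = ln 2 / 9.12 = 0.07600 h⁻¹
Fraction remaining after one interval: e^(−kτ) = e^(−0.07600 × 18.0) = 0.2546
R = 1 / (1 − 0.2546) = 1.342
Css,max = 4.94 × 1.342 = 6.627 µg/mL
Css,min = Css,max × e^(−kτ) = 6.627 × 0.2546 ≈ 1.69 µg/mL

1.69 µg/mL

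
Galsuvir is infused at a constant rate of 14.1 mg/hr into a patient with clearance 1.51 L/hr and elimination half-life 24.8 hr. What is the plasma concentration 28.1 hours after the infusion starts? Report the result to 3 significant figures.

Css = rate / CL = 14.1 / 1.51 = 9.338 mg/L
k = ln 2 / 24.8 = 0.02795 hr⁻¹
C(t) = Css (1 − e^(−kt)) = 9.338 × (1 − e^(−0.7854)) = 9.338 × 0.5441 ≈ 5.08 mg/L

5.08 mg/L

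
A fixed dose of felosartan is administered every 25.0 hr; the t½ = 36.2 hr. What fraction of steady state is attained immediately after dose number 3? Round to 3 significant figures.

0.762

k = ln 2 / 36.2 = 0.01915 hr⁻¹
f_n = 1 − e^(−nkτ) = 1 − e^(−3 × 0.01915 × 25.0) = 1 − e^(−1.436) = 1 − 0.2379 ≈ 0.762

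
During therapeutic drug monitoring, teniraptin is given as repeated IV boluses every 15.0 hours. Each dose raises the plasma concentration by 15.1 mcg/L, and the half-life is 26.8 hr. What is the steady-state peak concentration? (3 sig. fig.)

k = ln 2 / 26.8 = 0.02586 hr⁻¹
Fraction remaining after one interval: e^(−kτ) = e^(−0.02586 × 15.0) = 0.6784
R = 1 / (1 − 0.6784) = 3.110
Css,max = 15.1 × 3.110 ≈ 47.0 mcg/L

47.0 mcg/L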